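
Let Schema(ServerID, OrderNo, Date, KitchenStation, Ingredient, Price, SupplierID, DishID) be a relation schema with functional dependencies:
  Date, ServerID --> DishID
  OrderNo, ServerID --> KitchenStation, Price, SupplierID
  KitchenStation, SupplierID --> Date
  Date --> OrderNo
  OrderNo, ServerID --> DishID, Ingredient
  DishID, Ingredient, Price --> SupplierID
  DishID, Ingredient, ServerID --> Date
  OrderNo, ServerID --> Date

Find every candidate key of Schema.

{ServerID} never appears on the right of any FD, so every key must include it.
{Date, ServerID} is a candidate key since {Date, ServerID}⁺ = {Date, DishID, Ingredient, KitchenStation, OrderNo, Price, ServerID, SupplierID} covers every attribute.
{OrderNo, ServerID} is a candidate key since {OrderNo, ServerID}⁺ = {Date, DishID, Ingredient, KitchenStation, OrderNo, Price, ServerID, SupplierID} covers every attribute.
{DishID, Ingredient, ServerID} is a candidate key since {DishID, Ingredient, ServerID}⁺ = {Date, DishID, Ingredient, KitchenStation, OrderNo, Price, ServerID, SupplierID} covers every attribute.
{KitchenStation, ServerID, SupplierID} is a candidate key since {KitchenStation, ServerID, SupplierID}⁺ = {Date, DishID, Ingredient, KitchenStation, OrderNo, Price, ServerID, SupplierID} covers every attribute.
No proper subset of any of these is a key, and no other minimal superkey exists.

{Date, ServerID}, {DishID, Ingredient, ServerID}, {KitchenStation, ServerID, SupplierID}, {OrderNo, ServerID}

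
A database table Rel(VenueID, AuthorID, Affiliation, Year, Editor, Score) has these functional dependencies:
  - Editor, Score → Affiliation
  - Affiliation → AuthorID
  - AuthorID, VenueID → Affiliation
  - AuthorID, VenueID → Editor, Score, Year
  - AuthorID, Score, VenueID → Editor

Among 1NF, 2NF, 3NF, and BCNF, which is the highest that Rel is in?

3NF

Candidate keys: {Affiliation, VenueID}, {AuthorID, VenueID}, {Editor, Score, VenueID}. Prime attributes: {Affiliation, AuthorID, Editor, Score, VenueID}.
For Editor, Score → Affiliation we have {Editor, Score}⁺ = {Affiliation, AuthorID, Editor, Score}; {Editor, Score} is not a superkey, so BCNF fails.
Its right-hand attributes {Affiliation} are all prime, as are those of every other non-superkey FD — the relation is in 3NF.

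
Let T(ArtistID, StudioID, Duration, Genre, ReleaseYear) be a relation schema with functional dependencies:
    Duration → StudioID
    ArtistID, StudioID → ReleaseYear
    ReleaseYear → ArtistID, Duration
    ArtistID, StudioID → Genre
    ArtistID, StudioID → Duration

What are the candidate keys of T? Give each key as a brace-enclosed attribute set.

{ReleaseYear} is a candidate key since {ReleaseYear}⁺ = {ArtistID, Duration, Genre, ReleaseYear, StudioID} covers every attribute.
{ArtistID, Duration} is a candidate key since {ArtistID, Duration}⁺ = {ArtistID, Duration, Genre, ReleaseYear, StudioID} covers every attribute.
{ArtistID, StudioID} is a candidate key since {ArtistID, StudioID}⁺ = {ArtistID, Duration, Genre, ReleaseYear, StudioID} covers every attribute.
These are minimal and exhaustive — every other superkey contains one of them.

{ArtistID, Duration}, {ArtistID, StudioID}, {ReleaseYear}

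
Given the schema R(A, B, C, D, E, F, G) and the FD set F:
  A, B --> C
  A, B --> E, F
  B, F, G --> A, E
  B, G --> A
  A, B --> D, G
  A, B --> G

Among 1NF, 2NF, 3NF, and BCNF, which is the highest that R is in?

BCNF

Candidate keys: {A, B}, {B, G}. Prime attributes: {A, B, G}.
Each dependency's left side is a superkey — BCNF holds.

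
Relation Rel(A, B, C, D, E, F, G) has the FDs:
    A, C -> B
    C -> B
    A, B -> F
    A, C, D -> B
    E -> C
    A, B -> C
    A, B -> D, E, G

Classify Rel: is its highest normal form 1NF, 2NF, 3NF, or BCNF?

3NF

Candidate keys: {A, B}, {A, C}, {A, E}. Prime attributes: {A, B, C, E}.
C -> B breaks BCNF: {C}⁺ = {B, C}, so {C} is not a superkey.
Since {B} ⊆ prime attributes and every other non-superkey FD also has a prime right side, the schema is in 3NF.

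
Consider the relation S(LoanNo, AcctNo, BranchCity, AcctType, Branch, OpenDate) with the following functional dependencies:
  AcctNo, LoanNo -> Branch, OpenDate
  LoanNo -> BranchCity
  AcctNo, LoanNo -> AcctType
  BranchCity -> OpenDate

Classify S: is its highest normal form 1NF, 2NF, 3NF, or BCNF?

1NF

Candidate key: {AcctNo, LoanNo}. Prime attributes: {AcctNo, LoanNo}.
For LoanNo -> BranchCity we have {LoanNo}⁺ = {BranchCity, LoanNo, OpenDate}; {LoanNo} is not a superkey, so BCNF fails.
Because {BranchCity} is non-prime and the left side of LoanNo -> BranchCity is not a superkey, the relation is not in 3NF.
The proper key subset {LoanNo} of {AcctNo, LoanNo} determines non-prime {BranchCity, OpenDate}, so the relation is not even in 2NF.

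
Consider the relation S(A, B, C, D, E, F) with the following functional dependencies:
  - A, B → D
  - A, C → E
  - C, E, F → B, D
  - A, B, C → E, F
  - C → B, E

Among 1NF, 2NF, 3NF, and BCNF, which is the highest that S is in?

1NF

Candidate key: {A, C}. Prime attributes: {A, C}.
A, B → D breaks BCNF: {A, B}⁺ = {A, B, D}, so {A, B} is not a superkey.
Because {D} is non-prime and the left side of A, B → D is not a superkey, the relation is not in 3NF.
Since {C} ⊂ {A, C} and {C}⁺ ⊇ {B, E} with {B, E} non-prime, there is a partial dependency; 2NF fails.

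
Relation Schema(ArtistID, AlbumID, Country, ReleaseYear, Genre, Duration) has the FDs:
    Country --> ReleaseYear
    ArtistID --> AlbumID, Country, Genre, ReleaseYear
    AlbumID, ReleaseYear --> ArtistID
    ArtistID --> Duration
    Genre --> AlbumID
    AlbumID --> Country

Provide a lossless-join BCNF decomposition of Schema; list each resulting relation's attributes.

{AlbumID, ArtistID, Country, Duration, Genre}; {Country, ReleaseYear}

Candidate keys of the original relation: {AlbumID}, {ArtistID}, {Genre}.
In {AlbumID, ArtistID, Country, Duration, Genre, ReleaseYear}, {Country} is not a superkey ({Country}⁺ restricted to this set is {Country, ReleaseYear}), so split on Country --> ReleaseYear into {Country, ReleaseYear} and {AlbumID, ArtistID, Country, Duration, Genre}.
{Country, ReleaseYear} has no BCNF violation.
{AlbumID, ArtistID, Country, Duration, Genre} has no BCNF violation.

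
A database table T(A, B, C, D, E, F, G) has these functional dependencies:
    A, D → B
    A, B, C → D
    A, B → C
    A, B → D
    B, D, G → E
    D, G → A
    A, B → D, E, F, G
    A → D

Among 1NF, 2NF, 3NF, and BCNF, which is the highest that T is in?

Candidate keys: {A}, {D, G}. Prime attributes: {A, D, G}.
The left-hand side of every FD is a superkey, so BCNF is satisfied.

BCNF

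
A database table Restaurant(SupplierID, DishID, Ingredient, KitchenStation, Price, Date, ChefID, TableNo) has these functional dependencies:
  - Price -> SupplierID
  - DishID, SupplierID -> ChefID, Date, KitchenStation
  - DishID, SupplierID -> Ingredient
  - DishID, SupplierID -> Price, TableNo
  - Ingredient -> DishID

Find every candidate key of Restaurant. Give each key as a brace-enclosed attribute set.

{DishID, Price}⁺ = {ChefID, Date, DishID, Ingredient, KitchenStation, Price, SupplierID, TableNo}, which is every attribute, so {DishID, Price} is a candidate key.
{DishID, SupplierID}⁺ = {ChefID, Date, DishID, Ingredient, KitchenStation, Price, SupplierID, TableNo}, which is every attribute, so {DishID, SupplierID} is a candidate key.
{Ingredient, Price}⁺ = {ChefID, Date, DishID, Ingredient, KitchenStation, Price, SupplierID, TableNo}, which is every attribute, so {Ingredient, Price} is a candidate key.
{Ingredient, SupplierID}⁺ = {ChefID, Date, DishID, Ingredient, KitchenStation, Price, SupplierID, TableNo}, which is every attribute, so {Ingredient, SupplierID} is a candidate key.
No proper subset of any of these is a key, and no other minimal superkey exists.

{DishID, Price}, {DishID, SupplierID}, {Ingredient, Price}, {Ingredient, SupplierID}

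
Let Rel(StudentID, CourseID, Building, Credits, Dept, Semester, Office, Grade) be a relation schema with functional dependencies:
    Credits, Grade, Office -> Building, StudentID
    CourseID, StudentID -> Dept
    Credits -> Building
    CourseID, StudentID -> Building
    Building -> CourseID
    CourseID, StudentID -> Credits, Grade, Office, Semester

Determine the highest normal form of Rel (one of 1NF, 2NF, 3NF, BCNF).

3NF

Candidate keys: {Building, StudentID}, {CourseID, StudentID}, {Credits, Grade, Office}, {Credits, StudentID}. Prime attributes: {Building, CourseID, Credits, Grade, Office, StudentID}.
For Credits -> Building we have {Credits}⁺ = {Building, CourseID, Credits}; {Credits} is not a superkey, so BCNF fails.
But every attribute on its right side ({Building}) is prime, and the same holds for every other non-superkey FD, so 3NF still holds.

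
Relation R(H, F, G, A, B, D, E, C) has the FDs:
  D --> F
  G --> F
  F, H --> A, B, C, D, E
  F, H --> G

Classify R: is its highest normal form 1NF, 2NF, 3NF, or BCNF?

3NF

Candidate keys: {D, H}, {F, H}, {G, H}. Prime attributes: {D, F, G, H}.
For D --> F we have {D}⁺ = {D, F}; {D} is not a superkey, so BCNF fails.
Since {F} ⊆ prime attributes and every other non-superkey FD also has a prime right side, the schema is in 3NF.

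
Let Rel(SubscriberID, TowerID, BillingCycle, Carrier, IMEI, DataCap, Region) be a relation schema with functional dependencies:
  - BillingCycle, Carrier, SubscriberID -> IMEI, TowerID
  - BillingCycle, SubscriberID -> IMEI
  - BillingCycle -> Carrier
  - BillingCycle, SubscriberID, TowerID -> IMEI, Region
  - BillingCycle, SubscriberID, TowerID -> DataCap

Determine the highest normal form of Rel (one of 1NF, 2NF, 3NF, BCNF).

1NF

Candidate key: {BillingCycle, SubscriberID}. Prime attributes: {BillingCycle, SubscriberID}.
BillingCycle -> Carrier: {BillingCycle}⁺ = {BillingCycle, Carrier}, which is not all of the attributes, so the left side is not a superkey — BCNF is violated.
BillingCycle -> Carrier has non-prime {Carrier} on the right and a non-superkey on the left, so 3NF fails.
The proper key subset {BillingCycle} of {BillingCycle, SubscriberID} determines non-prime {Carrier}, so the relation is not even in 2NF.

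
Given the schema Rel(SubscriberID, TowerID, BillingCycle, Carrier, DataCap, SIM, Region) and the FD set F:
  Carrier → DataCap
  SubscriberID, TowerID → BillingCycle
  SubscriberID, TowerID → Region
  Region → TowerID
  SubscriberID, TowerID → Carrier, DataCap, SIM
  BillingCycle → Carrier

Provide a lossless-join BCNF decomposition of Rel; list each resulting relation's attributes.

Candidate keys of the original relation: {Region, SubscriberID}, {SubscriberID, TowerID}.
{BillingCycle, Carrier, DataCap, Region, SIM, SubscriberID, TowerID}: {Carrier} determines {Carrier, DataCap} here but is not a superkey — split on Carrier → DataCap, giving {Carrier, DataCap} and {BillingCycle, Carrier, Region, SIM, SubscriberID, TowerID}.
{Carrier, DataCap}: every determinant is a superkey — BCNF.
{BillingCycle, Carrier, Region, SIM, SubscriberID, TowerID}: {Region} determines {Region, TowerID} here but is not a superkey — split on Region → TowerID, giving {Region, TowerID} and {BillingCycle, Carrier, Region, SIM, SubscriberID}.
{Region, TowerID}: every determinant is a superkey — BCNF.
{BillingCycle, Carrier, Region, SIM, SubscriberID}: {BillingCycle} determines {BillingCycle, Carrier} here but is not a superkey — split on BillingCycle → Carrier, giving {BillingCycle, Carrier} and {BillingCycle, Region, SIM, SubscriberID}.
{BillingCycle, Carrier}: every determinant is a superkey — BCNF.
{BillingCycle, Region, SIM, SubscriberID}: every determinant is a superkey — BCNF.

{BillingCycle, Carrier}; {BillingCycle, Region, SIM, SubscriberID}; {Carrier, DataCap}; {Region, TowerID}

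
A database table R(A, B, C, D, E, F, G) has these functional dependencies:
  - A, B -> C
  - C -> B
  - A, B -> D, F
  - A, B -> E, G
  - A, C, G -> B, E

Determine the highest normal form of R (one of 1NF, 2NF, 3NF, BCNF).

3NF

Candidate keys: {A, B}, {A, C}. Prime attributes: {A, B, C}.
C -> B breaks BCNF: {C}⁺ = {B, C}, so {C} is not a superkey.
Its right-hand attributes {B} are all prime, as are those of every other non-superkey FD — the relation is in 3NF.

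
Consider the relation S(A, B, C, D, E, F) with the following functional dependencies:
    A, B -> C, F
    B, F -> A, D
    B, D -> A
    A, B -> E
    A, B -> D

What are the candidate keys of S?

{A, B}, {B, D}, {B, F}

Attributes never on any right-hand side: {B} — every candidate key must contain it.
{A, B}⁺ = {A, B, C, D, E, F}, which is every attribute, so {A, B} is a candidate key.
{B, D}⁺ = {A, B, C, D, E, F}, which is every attribute, so {B, D} is a candidate key.
{B, F}⁺ = {A, B, C, D, E, F}, which is every attribute, so {B, F} is a candidate key.
Any other superkey properly contains one of these, so there are no further candidate keys.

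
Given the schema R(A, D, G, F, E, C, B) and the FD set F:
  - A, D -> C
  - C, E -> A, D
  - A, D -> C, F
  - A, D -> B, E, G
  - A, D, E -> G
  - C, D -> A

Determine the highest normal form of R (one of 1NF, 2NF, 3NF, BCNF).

BCNF

Candidate keys: {A, D}, {C, D}, {C, E}. Prime attributes: {A, C, D, E}.
Each dependency's left side is a superkey — BCNF holds.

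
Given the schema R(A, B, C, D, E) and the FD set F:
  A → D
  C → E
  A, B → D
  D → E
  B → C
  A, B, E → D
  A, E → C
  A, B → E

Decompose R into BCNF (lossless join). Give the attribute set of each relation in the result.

Candidate key of the original relation: {A, B}.
Within {A, B, C, D, E}: {A}⁺ ∩ {A, B, C, D, E} = {A, C, D, E}, not the whole set, so A → C, D, E violates BCNF; decompose into {A, C, D, E} and {A, B}.
Within {A, C, D, E}: {C}⁺ ∩ {A, C, D, E} = {C, E}, not the whole set, so C → E violates BCNF; decompose into {C, E} and {A, C, D}.
{C, E} has no BCNF violation.
{A, C, D} has no BCNF violation.
{A, B} has no BCNF violation.

{A, B}; {A, C, D}; {C, E}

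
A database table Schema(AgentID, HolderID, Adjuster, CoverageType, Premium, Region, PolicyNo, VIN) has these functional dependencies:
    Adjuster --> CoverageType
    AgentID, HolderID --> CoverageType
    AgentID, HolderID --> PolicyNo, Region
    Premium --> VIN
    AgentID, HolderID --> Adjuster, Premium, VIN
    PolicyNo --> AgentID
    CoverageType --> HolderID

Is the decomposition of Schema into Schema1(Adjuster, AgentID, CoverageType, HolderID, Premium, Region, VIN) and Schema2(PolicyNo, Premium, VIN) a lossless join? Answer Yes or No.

Common attributes: {Premium, VIN}; their closure is {Premium, VIN}.
Neither Schema1 nor Schema2 is contained in that closure, so the decomposition is lossy.

No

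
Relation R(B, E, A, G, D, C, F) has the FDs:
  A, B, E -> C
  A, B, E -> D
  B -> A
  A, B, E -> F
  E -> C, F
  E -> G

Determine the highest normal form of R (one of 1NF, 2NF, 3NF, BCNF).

Candidate key: {B, E}. Prime attributes: {B, E}.
B -> A breaks BCNF: {B}⁺ = {A, B}, so {B} is not a superkey.
Because {A} is non-prime and the left side of B -> A is not a superkey, the relation is not in 3NF.
The proper key subset {B} of {B, E} determines non-prime {A}, so the relation is not even in 2NF.

1NF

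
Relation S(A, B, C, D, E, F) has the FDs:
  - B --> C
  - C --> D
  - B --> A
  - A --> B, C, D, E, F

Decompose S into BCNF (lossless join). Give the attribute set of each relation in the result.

Candidate keys of the original relation: {A}, {B}.
Within {A, B, C, D, E, F}: {C}⁺ ∩ {A, B, C, D, E, F} = {C, D}, not the whole set, so C --> D violates BCNF; decompose into {C, D} and {A, B, C, E, F}.
{C, D} has no BCNF violation.
{A, B, C, E, F} has no BCNF violation.

{A, B, C, E, F}; {C, D}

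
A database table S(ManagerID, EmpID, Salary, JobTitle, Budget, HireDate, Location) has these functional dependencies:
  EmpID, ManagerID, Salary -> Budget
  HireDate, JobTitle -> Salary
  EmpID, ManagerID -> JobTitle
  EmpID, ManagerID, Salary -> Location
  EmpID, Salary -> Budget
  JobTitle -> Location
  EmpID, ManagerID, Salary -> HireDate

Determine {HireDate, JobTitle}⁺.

Start with {HireDate, JobTitle}.
HireDate, JobTitle -> Salary applies; add {Salary} → now {HireDate, JobTitle, Salary}.
JobTitle -> Location applies; add {Location} → now {HireDate, JobTitle, Location, Salary}.
No further FD applies.

{HireDate, JobTitle, Location, Salary}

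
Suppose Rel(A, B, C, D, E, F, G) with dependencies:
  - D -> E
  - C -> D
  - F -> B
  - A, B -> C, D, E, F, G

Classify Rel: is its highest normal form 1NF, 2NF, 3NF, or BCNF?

Candidate keys: {A, B}, {A, F}. Prime attributes: {A, B, F}.
D -> E breaks BCNF: {D}⁺ = {D, E}, so {D} is not a superkey.
D -> E determines the non-prime attribute {E} from a non-superkey — 3NF is violated.
Checking every proper subset of each key, none determines a non-prime attribute — 2NF is satisfied.

2NF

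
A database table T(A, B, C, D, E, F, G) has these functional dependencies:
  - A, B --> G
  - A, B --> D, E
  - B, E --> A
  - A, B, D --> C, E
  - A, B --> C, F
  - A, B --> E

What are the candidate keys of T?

{A, B}, {B, E}

{B} never appears on the right of any FD, so every key must include it.
{A, B}⁺ = {A, B, C, D, E, F, G} — all of the relation — so {A, B} is a candidate key.
{B, E}⁺ = {A, B, C, D, E, F, G} — all of the relation — so {B, E} is a candidate key.
No proper subset of any of these is a key, and no other minimal superkey exists.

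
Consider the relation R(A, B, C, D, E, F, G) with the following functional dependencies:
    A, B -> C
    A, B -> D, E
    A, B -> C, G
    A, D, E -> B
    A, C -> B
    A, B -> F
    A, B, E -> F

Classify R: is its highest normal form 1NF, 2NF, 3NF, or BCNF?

Candidate keys: {A, B}, {A, C}, {A, D, E}. Prime attributes: {A, B, C, D, E}.
The left-hand side of every FD is a superkey, so BCNF is satisfied.

BCNF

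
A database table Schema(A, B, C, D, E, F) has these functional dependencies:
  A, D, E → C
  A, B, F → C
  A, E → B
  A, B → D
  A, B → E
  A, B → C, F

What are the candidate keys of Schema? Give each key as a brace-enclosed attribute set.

No FD produces {A}, so it must be in every candidate key.
{A, B}⁺ = {A, B, C, D, E, F}, which is every attribute, so {A, B} is a candidate key.
{A, E}⁺ = {A, B, C, D, E, F}, which is every attribute, so {A, E} is a candidate key.
Any other superkey properly contains one of these, so there are no further candidate keys.

{A, B}, {A, E}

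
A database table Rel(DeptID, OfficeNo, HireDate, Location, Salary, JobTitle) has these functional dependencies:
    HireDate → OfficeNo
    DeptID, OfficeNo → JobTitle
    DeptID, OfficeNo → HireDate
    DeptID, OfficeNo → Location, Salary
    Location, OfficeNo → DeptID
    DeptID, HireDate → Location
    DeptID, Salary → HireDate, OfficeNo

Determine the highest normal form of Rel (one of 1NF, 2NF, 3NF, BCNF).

Candidate keys: {DeptID, HireDate}, {DeptID, OfficeNo}, {DeptID, Salary}, {HireDate, Location}, {Location, OfficeNo}. Prime attributes: {DeptID, HireDate, Location, OfficeNo, Salary}.
For HireDate → OfficeNo we have {HireDate}⁺ = {HireDate, OfficeNo}; {HireDate} is not a superkey, so BCNF fails.
Its right-hand attributes {OfficeNo} are all prime, as are those of every other non-superkey FD — the relation is in 3NF.

3NF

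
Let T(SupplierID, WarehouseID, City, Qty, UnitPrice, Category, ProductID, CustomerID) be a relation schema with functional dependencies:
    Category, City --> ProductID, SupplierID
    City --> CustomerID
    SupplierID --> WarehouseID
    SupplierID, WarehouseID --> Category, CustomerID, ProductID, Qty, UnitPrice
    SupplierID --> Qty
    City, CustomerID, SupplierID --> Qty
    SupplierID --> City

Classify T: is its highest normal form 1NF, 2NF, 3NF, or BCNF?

Candidate keys: {Category, City}, {SupplierID}. Prime attributes: {Category, City, SupplierID}.
City --> CustomerID breaks BCNF: {City}⁺ = {City, CustomerID}, so {City} is not a superkey.
City --> CustomerID has non-prime {CustomerID} on the right and a non-superkey on the left, so 3NF fails.
Since {City} ⊂ {Category, City} and {City}⁺ ⊇ {CustomerID} with {CustomerID} non-prime, there is a partial dependency; 2NF fails.

1NF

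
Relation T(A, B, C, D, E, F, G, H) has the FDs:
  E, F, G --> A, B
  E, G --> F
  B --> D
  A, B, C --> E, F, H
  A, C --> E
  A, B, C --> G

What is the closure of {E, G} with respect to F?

{A, B, D, E, F, G}

Start with {E, G}.
E, G --> F applies; add {F} → now {E, F, G}.
E, F, G --> A, B applies; add {A, B} → now {A, B, E, F, G}.
B --> D applies; add {D} → now {A, B, D, E, F, G}.
No further FD applies.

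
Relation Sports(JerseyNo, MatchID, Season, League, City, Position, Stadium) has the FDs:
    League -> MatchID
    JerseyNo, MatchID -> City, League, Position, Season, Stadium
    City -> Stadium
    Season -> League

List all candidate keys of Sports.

{JerseyNo, League}, {JerseyNo, MatchID}, {JerseyNo, Season}

No FD produces {JerseyNo}, so it must be in every candidate key.
{JerseyNo, League}⁺ = {City, JerseyNo, League, MatchID, Position, Season, Stadium}, which is every attribute, so {JerseyNo, League} is a candidate key.
{JerseyNo, MatchID}⁺ = {City, JerseyNo, League, MatchID, Position, Season, Stadium}, which is every attribute, so {JerseyNo, MatchID} is a candidate key.
{JerseyNo, Season}⁺ = {City, JerseyNo, League, MatchID, Position, Season, Stadium}, which is every attribute, so {JerseyNo, Season} is a candidate key.
No proper subset of any of these is a key, and no other minimal superkey exists.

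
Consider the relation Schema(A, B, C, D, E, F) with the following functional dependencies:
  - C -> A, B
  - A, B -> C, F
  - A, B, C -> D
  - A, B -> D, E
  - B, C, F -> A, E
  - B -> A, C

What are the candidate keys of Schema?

{B}⁺ = {A, B, C, D, E, F} — all of the relation — so {B} is a candidate key.
{C}⁺ = {A, B, C, D, E, F} — all of the relation — so {C} is a candidate key.
Any other superkey properly contains one of these, so there are no further candidate keys.

{B}, {C}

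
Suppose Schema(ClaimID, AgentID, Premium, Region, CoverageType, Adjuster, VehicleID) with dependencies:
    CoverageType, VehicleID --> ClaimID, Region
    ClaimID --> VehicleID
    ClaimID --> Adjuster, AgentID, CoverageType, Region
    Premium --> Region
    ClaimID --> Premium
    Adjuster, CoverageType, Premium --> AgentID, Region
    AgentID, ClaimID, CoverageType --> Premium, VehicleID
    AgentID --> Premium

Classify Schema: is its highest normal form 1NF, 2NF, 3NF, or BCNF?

Candidate keys: {ClaimID}, {CoverageType, VehicleID}. Prime attributes: {ClaimID, CoverageType, VehicleID}.
Premium --> Region breaks BCNF: {Premium}⁺ = {Premium, Region}, so {Premium} is not a superkey.
Because {Region} is non-prime and the left side of Premium --> Region is not a superkey, the relation is not in 3NF.
Checking every proper subset of each key, none determines a non-prime attribute — 2NF is satisfied.

2NF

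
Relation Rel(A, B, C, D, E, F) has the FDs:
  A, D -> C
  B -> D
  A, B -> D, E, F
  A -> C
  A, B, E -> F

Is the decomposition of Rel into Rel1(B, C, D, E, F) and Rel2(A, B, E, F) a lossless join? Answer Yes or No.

Rel1 ∩ Rel2 = {B, E, F}; its closure under F is {B, D, E, F}.
Neither Rel1 nor Rel2 is contained in that closure, so the decomposition is lossy.

No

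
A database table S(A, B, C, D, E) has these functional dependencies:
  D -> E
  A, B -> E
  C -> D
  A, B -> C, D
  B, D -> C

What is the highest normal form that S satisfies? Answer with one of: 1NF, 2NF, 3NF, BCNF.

Candidate key: {A, B}. Prime attributes: {A, B}.
For D -> E we have {D}⁺ = {D, E}; {D} is not a superkey, so BCNF fails.
D -> E has non-prime {E} on the right and a non-superkey on the left, so 3NF fails.
No proper subset of a key has a non-prime attribute in its closure, so there is no partial dependency; 2NF holds.

2NF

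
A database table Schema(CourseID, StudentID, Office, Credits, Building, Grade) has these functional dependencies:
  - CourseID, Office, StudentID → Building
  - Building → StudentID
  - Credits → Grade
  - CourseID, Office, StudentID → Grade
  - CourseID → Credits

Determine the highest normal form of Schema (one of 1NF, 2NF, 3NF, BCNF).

1NF

Candidate keys: {Building, CourseID, Office}, {CourseID, Office, StudentID}. Prime attributes: {Building, CourseID, Office, StudentID}.
For Building → StudentID we have {Building}⁺ = {Building, StudentID}; {Building} is not a superkey, so BCNF fails.
Credits → Grade has non-prime {Grade} on the right and a non-superkey on the left, so 3NF fails.
{CourseID} is a proper subset of the key {Building, CourseID, Office}, and {CourseID}⁺ contains the non-prime attributes {Credits, Grade} — a partial dependency, so 2NF is violated.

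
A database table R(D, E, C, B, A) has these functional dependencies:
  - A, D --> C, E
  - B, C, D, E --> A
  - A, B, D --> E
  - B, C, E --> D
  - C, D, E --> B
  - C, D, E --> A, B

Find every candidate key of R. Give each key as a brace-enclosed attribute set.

{A, D}⁺ = {A, B, C, D, E} — all of the relation — so {A, D} is a candidate key.
{B, C, E}⁺ = {A, B, C, D, E} — all of the relation — so {B, C, E} is a candidate key.
{C, D, E}⁺ = {A, B, C, D, E} — all of the relation — so {C, D, E} is a candidate key.
These are minimal and exhaustive — every other superkey contains one of them.

{A, D}, {B, C, E}, {C, D, E}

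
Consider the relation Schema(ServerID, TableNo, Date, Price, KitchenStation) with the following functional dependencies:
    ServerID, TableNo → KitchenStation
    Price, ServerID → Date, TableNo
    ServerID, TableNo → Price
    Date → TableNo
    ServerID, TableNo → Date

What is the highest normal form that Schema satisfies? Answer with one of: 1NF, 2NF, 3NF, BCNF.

3NF

Candidate keys: {Date, ServerID}, {Price, ServerID}, {ServerID, TableNo}. Prime attributes: {Date, Price, ServerID, TableNo}.
Date → TableNo: {Date}⁺ = {Date, TableNo}, which is not all of the attributes, so the left side is not a superkey — BCNF is violated.
Since {TableNo} ⊆ prime attributes and every other non-superkey FD also has a prime right side, the schema is in 3NF.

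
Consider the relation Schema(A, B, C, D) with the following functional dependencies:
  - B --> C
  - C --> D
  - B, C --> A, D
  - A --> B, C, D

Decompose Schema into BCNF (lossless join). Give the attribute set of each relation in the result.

Candidate keys of the original relation: {A}, {B}.
Within {A, B, C, D}: {C}⁺ ∩ {A, B, C, D} = {C, D}, not the whole set, so C --> D violates BCNF; decompose into {C, D} and {A, B, C}.
{C, D} is in BCNF.
{A, B, C} is in BCNF.

{A, B, C}; {C, D}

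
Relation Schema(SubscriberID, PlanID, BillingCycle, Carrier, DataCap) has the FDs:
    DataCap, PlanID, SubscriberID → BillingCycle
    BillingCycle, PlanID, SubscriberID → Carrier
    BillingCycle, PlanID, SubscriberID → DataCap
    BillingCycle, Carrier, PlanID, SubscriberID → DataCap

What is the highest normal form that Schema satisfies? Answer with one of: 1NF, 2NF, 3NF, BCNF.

BCNF

Candidate keys: {BillingCycle, PlanID, SubscriberID}, {DataCap, PlanID, SubscriberID}. Prime attributes: {BillingCycle, DataCap, PlanID, SubscriberID}.
Each dependency's left side is a superkey — BCNF holds.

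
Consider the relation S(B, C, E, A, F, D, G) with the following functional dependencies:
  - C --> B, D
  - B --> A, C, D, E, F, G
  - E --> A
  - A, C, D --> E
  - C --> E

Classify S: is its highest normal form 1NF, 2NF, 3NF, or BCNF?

Candidate keys: {B}, {C}. Prime attributes: {B, C}.
E --> A: {E}⁺ = {A, E}, which is not all of the attributes, so the left side is not a superkey — BCNF is violated.
E --> A has non-prime {A} on the right and a non-superkey on the left, so 3NF fails.
All keys have size 1, which rules out partial dependencies — 2NF is satisfied.

2NF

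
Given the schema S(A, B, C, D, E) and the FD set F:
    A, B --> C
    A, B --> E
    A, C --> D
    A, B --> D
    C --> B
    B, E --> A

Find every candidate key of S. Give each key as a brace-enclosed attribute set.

{A, B}⁺ = {A, B, C, D, E}, which is every attribute, so {A, B} is a candidate key.
{A, C}⁺ = {A, B, C, D, E}, which is every attribute, so {A, C} is a candidate key.
{B, E}⁺ = {A, B, C, D, E}, which is every attribute, so {B, E} is a candidate key.
{C, E}⁺ = {A, B, C, D, E}, which is every attribute, so {C, E} is a candidate key.
Any other superkey properly contains one of these, so there are no further candidate keys.

{A, B}, {A, C}, {B, E}, {C, E}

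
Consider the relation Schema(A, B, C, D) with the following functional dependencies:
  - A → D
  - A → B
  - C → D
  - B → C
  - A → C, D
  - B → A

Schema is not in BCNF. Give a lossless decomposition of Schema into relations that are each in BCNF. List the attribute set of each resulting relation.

Candidate keys of the original relation: {A}, {B}.
In {A, B, C, D}, {C} is not a superkey ({C}⁺ restricted to this set is {C, D}), so split on C → D into {C, D} and {A, B, C}.
{C, D} has no BCNF violation.
{A, B, C} has no BCNF violation.

{A, B, C}; {C, D}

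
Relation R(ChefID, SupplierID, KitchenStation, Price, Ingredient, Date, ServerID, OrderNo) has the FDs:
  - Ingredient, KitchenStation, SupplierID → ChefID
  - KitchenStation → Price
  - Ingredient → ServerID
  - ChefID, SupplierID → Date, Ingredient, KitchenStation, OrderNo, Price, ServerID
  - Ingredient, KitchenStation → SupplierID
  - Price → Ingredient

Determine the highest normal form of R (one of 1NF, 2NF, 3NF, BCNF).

2NF

Candidate keys: {ChefID, SupplierID}, {KitchenStation}. Prime attributes: {ChefID, KitchenStation, SupplierID}.
For Ingredient → ServerID we have {Ingredient}⁺ = {Ingredient, ServerID}; {Ingredient} is not a superkey, so BCNF fails.
Ingredient → ServerID has non-prime {ServerID} on the right and a non-superkey on the left, so 3NF fails.
No proper subset of a key has a non-prime attribute in its closure, so there is no partial dependency; 2NF holds.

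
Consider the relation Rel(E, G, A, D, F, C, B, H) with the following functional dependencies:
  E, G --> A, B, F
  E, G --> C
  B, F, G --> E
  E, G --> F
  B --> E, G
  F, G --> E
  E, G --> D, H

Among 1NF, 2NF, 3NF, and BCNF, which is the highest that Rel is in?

BCNF

Candidate keys: {B}, {E, G}, {F, G}. Prime attributes: {B, E, F, G}.
Every FD has a superkey on the left, so the relation is in BCNF.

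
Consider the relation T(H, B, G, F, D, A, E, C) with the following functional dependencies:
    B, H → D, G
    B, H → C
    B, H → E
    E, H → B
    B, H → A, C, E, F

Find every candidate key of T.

{B, H}, {E, H}

No FD produces {H}, so it must be in every candidate key.
{B, H}⁺ = {A, B, C, D, E, F, G, H}, which is every attribute, so {B, H} is a candidate key.
{E, H}⁺ = {A, B, C, D, E, F, G, H}, which is every attribute, so {E, H} is a candidate key.
Any other superkey properly contains one of these, so there are no further candidate keys.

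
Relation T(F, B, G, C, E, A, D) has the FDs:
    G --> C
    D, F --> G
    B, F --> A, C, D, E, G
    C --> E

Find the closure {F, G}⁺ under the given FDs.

{C, E, F, G}

Start with {F, G}.
G --> C applies; add {C} → now {C, F, G}.
C --> E applies; add {E} → now {C, E, F, G}.
No further FD applies.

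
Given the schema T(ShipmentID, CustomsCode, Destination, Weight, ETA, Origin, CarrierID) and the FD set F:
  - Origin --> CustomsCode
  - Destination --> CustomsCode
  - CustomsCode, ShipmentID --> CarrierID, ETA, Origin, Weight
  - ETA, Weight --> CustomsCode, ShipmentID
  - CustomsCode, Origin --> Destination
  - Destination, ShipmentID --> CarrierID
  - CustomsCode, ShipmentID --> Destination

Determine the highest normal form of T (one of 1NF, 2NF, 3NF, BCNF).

Candidate keys: {CustomsCode, ShipmentID}, {Destination, ShipmentID}, {ETA, Weight}, {Origin, ShipmentID}. Prime attributes: {CustomsCode, Destination, ETA, Origin, ShipmentID, Weight}.
Origin --> CustomsCode: {Origin}⁺ = {CustomsCode, Destination, Origin}, which is not all of the attributes, so the left side is not a superkey — BCNF is violated.
Since {CustomsCode} ⊆ prime attributes and every other non-superkey FD also has a prime right side, the schema is in 3NF.

3NF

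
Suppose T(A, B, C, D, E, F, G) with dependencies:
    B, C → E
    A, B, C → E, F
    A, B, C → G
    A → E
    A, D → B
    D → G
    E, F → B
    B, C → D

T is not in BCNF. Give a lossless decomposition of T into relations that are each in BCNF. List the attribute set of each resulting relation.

Candidate keys of the original relation: {A, B, C}, {A, C, D}, {A, C, F}.
In {A, B, C, D, E, F, G}, {B, C} is not a superkey ({B, C}⁺ restricted to this set is {B, C, D, E, G}), so split on B, C → D, E, G into {B, C, D, E, G} and {A, B, C, F}.
In {B, C, D, E, G}, {D} is not a superkey ({D}⁺ restricted to this set is {D, G}), so split on D → G into {D, G} and {B, C, D, E}.
{D, G} has no BCNF violation.
{B, C, D, E} has no BCNF violation.
In {A, B, C, F}, {A, F} is not a superkey ({A, F}⁺ restricted to this set is {A, B, F}), so split on A, F → B into {A, B, F} and {A, C, F}.
{A, B, F} has no BCNF violation.
{A, C, F} has no BCNF violation.

{A, B, F}; {A, C, F}; {B, C, D, E}; {D, G}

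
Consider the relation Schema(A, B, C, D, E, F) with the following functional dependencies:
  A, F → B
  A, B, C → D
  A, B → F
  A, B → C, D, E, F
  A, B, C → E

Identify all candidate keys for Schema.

{A, B}, {A, F}

Attributes never on any right-hand side: {A} — every candidate key must contain it.
{A, B}⁺ = {A, B, C, D, E, F} — all of the relation — so {A, B} is a candidate key.
{A, F}⁺ = {A, B, C, D, E, F} — all of the relation — so {A, F} is a candidate key.
No proper subset of any of these is a key, and no other minimal superkey exists.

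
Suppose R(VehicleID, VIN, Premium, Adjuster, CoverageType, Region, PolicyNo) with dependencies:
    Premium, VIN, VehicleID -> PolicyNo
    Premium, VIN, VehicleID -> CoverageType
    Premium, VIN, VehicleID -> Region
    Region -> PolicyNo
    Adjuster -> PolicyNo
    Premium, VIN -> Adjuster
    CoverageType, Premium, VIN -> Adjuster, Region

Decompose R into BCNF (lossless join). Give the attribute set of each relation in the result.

Candidate key of the original relation: {Premium, VIN, VehicleID}.
Within {Adjuster, CoverageType, PolicyNo, Premium, Region, VIN, VehicleID}: {Region}⁺ ∩ {Adjuster, CoverageType, PolicyNo, Premium, Region, VIN, VehicleID} = {PolicyNo, Region}, not the whole set, so Region -> PolicyNo violates BCNF; decompose into {PolicyNo, Region} and {Adjuster, CoverageType, Premium, Region, VIN, VehicleID}.
{PolicyNo, Region} has no BCNF violation.
Within {Adjuster, CoverageType, Premium, Region, VIN, VehicleID}: {Premium, VIN}⁺ ∩ {Adjuster, CoverageType, Premium, Region, VIN, VehicleID} = {Adjuster, Premium, VIN}, not the whole set, so Premium, VIN -> Adjuster violates BCNF; decompose into {Adjuster, Premium, VIN} and {CoverageType, Premium, Region, VIN, VehicleID}.
{Adjuster, Premium, VIN} has no BCNF violation.
Within {CoverageType, Premium, Region, VIN, VehicleID}: {CoverageType, Premium, VIN}⁺ ∩ {CoverageType, Premium, Region, VIN, VehicleID} = {CoverageType, Premium, Region, VIN}, not the whole set, so CoverageType, Premium, VIN -> Region violates BCNF; decompose into {CoverageType, Premium, Region, VIN} and {CoverageType, Premium, VIN, VehicleID}.
{CoverageType, Premium, Region, VIN} has no BCNF violation.
{CoverageType, Premium, VIN, VehicleID} has no BCNF violation.

{Adjuster, Premium, VIN}; {CoverageType, Premium, Region, VIN}; {CoverageType, Premium, VIN, VehicleID}; {PolicyNo, Region}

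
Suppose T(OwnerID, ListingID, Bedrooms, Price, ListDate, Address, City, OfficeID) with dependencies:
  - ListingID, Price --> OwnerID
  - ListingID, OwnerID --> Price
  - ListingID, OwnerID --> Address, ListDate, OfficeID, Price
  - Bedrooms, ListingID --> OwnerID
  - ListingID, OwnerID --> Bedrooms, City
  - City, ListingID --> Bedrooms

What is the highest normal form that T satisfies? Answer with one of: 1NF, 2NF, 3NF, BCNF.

Candidate keys: {Bedrooms, ListingID}, {City, ListingID}, {ListingID, OwnerID}, {ListingID, Price}. Prime attributes: {Bedrooms, City, ListingID, OwnerID, Price}.
Every FD has a superkey on the left, so the relation is in BCNF.

BCNF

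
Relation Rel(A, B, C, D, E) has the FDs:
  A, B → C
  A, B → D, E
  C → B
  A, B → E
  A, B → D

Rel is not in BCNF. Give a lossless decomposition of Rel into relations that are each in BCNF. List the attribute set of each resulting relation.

Candidate keys of the original relation: {A, B}, {A, C}.
Within {A, B, C, D, E}: {C}⁺ ∩ {A, B, C, D, E} = {B, C}, not the whole set, so C → B violates BCNF; decompose into {B, C} and {A, C, D, E}.
{B, C} has no BCNF violation.
{A, C, D, E} has no BCNF violation.

{A, C, D, E}; {B, C}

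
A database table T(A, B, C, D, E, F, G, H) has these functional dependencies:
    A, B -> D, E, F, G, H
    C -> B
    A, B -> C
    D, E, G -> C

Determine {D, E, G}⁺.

{B, C, D, E, G}

Start with {D, E, G}.
D, E, G -> C applies; add {C} → now {C, D, E, G}.
C -> B applies; add {B} → now {B, C, D, E, G}.
No further FD applies.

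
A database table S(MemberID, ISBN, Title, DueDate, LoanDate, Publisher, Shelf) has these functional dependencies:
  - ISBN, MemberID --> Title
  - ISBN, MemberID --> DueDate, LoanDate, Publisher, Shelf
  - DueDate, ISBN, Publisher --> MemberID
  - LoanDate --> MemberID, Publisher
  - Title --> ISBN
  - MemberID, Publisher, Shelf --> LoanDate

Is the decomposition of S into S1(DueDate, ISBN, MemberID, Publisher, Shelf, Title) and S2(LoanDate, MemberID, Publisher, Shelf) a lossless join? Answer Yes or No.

Common attributes: {MemberID, Publisher, Shelf}; their closure is {LoanDate, MemberID, Publisher, Shelf}.
Since S2 ⊆ {LoanDate, MemberID, Publisher, Shelf}, the intersection is a superkey of S2; the decomposition is lossless.

Yes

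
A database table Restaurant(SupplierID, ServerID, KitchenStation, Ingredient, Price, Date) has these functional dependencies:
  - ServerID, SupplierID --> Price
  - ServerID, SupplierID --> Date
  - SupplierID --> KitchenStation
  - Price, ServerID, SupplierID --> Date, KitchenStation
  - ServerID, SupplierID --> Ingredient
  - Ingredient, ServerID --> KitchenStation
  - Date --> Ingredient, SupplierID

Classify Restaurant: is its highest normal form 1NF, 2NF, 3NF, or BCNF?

1NF

Candidate keys: {Date, ServerID}, {ServerID, SupplierID}. Prime attributes: {Date, ServerID, SupplierID}.
SupplierID --> KitchenStation: {SupplierID}⁺ = {KitchenStation, SupplierID}, which is not all of the attributes, so the left side is not a superkey — BCNF is violated.
SupplierID --> KitchenStation has non-prime {KitchenStation} on the right and a non-superkey on the left, so 3NF fails.
{Date} is a proper subset of the key {Date, ServerID}, and {Date}⁺ contains the non-prime attributes {Ingredient, KitchenStation} — a partial dependency, so 2NF is violated.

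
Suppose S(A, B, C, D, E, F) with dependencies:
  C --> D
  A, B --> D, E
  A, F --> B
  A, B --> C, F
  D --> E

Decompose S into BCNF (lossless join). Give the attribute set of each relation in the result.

{A, B, C, F}; {C, D}; {D, E}

Candidate keys of the original relation: {A, B}, {A, F}.
{A, B, C, D, E, F}: {C} determines {C, D, E} here but is not a superkey — split on C --> D, E, giving {C, D, E} and {A, B, C, F}.
{C, D, E}: {D} determines {D, E} here but is not a superkey — split on D --> E, giving {D, E} and {C, D}.
{D, E} has no BCNF violation.
{C, D} has no BCNF violation.
{A, B, C, F} has no BCNF violation.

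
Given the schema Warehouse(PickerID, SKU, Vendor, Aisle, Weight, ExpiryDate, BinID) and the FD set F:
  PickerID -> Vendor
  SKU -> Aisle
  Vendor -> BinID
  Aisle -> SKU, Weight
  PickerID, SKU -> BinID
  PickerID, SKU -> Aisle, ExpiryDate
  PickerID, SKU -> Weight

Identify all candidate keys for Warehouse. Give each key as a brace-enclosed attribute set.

{Aisle, PickerID}, {PickerID, SKU}

No FD produces {PickerID}, so it must be in every candidate key.
{Aisle, PickerID} is a candidate key since {Aisle, PickerID}⁺ = {Aisle, BinID, ExpiryDate, PickerID, SKU, Vendor, Weight} covers every attribute.
{PickerID, SKU} is a candidate key since {PickerID, SKU}⁺ = {Aisle, BinID, ExpiryDate, PickerID, SKU, Vendor, Weight} covers every attribute.
No proper subset of any of these is a key, and no other minimal superkey exists.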